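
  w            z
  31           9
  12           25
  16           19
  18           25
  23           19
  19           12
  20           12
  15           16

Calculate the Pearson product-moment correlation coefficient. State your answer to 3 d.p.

n = 8, Σw = 154, Σz = 137, Σw² = 3200, Σz² = 2597, Σwz = 2478
nΣwz − ΣwΣz = 19824 − 21098 = -1274
nΣw² − (Σw)² = 25600 − 23716 = 1884; nΣz² − (Σz)² = 20776 − 18769 = 2007
r = -1274 / √(1884 × 2007) = -1274 / 1944.5277 ≈ -0.655

-0.655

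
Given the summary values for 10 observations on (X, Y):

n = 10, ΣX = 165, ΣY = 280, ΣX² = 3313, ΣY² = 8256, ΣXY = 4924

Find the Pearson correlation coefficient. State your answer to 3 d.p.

0.613

r = (nΣXY − ΣXΣY) / √[(nΣX² − (ΣX)²)(nΣY² − (ΣY)²)]
Numerator: 10×4924 − 165×280 = 3040
Denominator: √[(33130 − 27225)(82560 − 78400)] = √[5905 × 4160] = 4956.2889
r = 3040 / 4956.2889 ≈ 0.613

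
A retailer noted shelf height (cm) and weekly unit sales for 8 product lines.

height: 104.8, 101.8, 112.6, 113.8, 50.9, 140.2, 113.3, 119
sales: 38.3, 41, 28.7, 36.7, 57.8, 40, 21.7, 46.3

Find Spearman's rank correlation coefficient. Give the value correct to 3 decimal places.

Rank height: 3, 2, 4, 6, 1, 8, 5, 7
Rank sales: 4, 6, 2, 3, 8, 5, 1, 7
d = rank(height) − rank(sales): -1, -4, 2, 3, -7, 3, 4, 0; Σd² = 104
ρ = 1 − 6Σd² / [n(n²−1)] = 1 − 6×104 / (8×63) = 1 − 624/504 ≈ -0.238

-0.238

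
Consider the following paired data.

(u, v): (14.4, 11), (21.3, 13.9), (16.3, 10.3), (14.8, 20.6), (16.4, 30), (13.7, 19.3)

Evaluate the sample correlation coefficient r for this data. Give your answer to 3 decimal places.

-0.135

n = 6, Σu = 96.9, Σv = 105.1, Σu² = 1602.43, Σv² = 2117.15, Σuv = 1683.65
nΣuv − ΣuΣv = 10101.9 − 10184.19 = -82.29
nΣu² − (Σu)² = 9614.58 − 9389.61 = 224.97; nΣv² − (Σv)² = 12702.9 − 11046.01 = 1656.89
r = -82.29 / √(224.97 × 1656.89) = -82.29 / 610.5330 ≈ -0.135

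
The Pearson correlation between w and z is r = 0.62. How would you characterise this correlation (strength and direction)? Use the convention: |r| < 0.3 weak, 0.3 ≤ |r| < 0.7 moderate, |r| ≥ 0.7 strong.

r = 0.62 > 0 so the relationship is positive.
|r| = 0.62, which falls in the moderate range.

moderate positive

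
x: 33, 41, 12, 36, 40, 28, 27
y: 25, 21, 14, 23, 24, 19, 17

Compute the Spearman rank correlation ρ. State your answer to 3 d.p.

0.679

Rank x: 4, 7, 1, 5, 6, 3, 2
Rank y: 7, 4, 1, 5, 6, 3, 2
d = rank(x) − rank(y): -3, 3, 0, 0, 0, 0, 0; Σd² = 18
ρ = 1 − 6Σd² / [n(n²−1)] = 1 − 6×18 / (7×48) = 1 − 108/336 ≈ 0.679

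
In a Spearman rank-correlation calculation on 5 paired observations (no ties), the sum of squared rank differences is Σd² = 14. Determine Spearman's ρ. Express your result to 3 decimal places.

0.300

ρ = 1 − 6Σd² / [n(n²−1)] = 1 − 6×14 / (5×24)
  = 1 − 84/120 = 1 − 0.7000 ≈ 0.300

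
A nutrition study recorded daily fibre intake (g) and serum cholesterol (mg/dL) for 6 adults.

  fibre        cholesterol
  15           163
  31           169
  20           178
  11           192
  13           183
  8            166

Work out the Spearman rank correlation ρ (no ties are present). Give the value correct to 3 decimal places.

-0.143

Rank fibre: 4, 6, 5, 2, 3, 1
Rank cholesterol: 1, 3, 4, 6, 5, 2
d = rank(fibre) − rank(cholesterol): 3, 3, 1, -4, -2, -1; Σd² = 40
ρ = 1 − 6Σd² / [n(n²−1)] = 1 − 6×40 / (6×35) = 1 − 240/210 ≈ -0.143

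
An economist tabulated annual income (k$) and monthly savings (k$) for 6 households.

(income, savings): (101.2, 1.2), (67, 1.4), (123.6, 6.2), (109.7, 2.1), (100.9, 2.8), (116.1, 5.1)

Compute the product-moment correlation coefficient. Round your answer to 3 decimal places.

0.732

n = 6, Σx = 618.5, Σy = 18.8, Σx² = 65701.51, Σy² = 80.1, Σxy = 2086.56
nΣxy − ΣxΣy = 12519.36 − 11627.8 = 891.56
nΣx² − (Σx)² = 394209.06 − 382542.25 = 11666.81; nΣy² − (Σy)² = 480.6 − 353.44 = 127.16
r = 891.56 / √(11666.81 × 127.16) = 891.56 / 1218.0113 ≈ 0.732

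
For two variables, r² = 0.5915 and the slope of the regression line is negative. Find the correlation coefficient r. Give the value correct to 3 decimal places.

|r| = √0.5915 = 0.769
The association is negative, so r = −0.769.

-0.769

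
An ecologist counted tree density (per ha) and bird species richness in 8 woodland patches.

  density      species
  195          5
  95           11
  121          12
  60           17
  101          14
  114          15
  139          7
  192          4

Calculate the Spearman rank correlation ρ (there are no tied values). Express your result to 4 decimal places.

Rank density: 8, 2, 5, 1, 3, 4, 6, 7
Rank species: 2, 4, 5, 8, 6, 7, 3, 1
d = rank(density) − rank(species): 6, -2, 0, -7, -3, -3, 3, 6; Σd² = 152
ρ = 1 − 6Σd² / [n(n²−1)] = 1 − 6×152 / (8×63) = 1 − 912/504 ≈ -0.8095

-0.8095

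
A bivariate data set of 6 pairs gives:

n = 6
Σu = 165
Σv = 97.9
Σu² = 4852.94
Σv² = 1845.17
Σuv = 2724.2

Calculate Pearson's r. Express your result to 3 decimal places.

r = (nΣuv − ΣuΣv) / √[(nΣu² − (Σu)²)(nΣv² − (Σv)²)]
Numerator: 6×2724.2 − 165×97.9 = 191.7
Denominator: √[(29117.64 − 27225)(11071.02 − 9584.41)] = √[1892.64 × 1486.61] = 1677.3841
r = 191.7 / 1677.3841 ≈ 0.114

0.114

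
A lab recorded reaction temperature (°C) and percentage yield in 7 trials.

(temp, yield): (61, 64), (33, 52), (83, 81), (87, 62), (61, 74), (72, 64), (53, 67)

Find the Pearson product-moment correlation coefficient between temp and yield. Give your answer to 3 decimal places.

n = 7, Σx = 450, Σy = 464, Σx² = 30982, Σy² = 31266, Σxy = 30410
nΣxy − ΣxΣy = 212870 − 208800 = 4070
nΣx² − (Σx)² = 216874 − 202500 = 14374; nΣy² − (Σy)² = 218862 − 215296 = 3566
r = 4070 / √(14374 × 3566) = 4070 / 7159.4472 ≈ 0.568

0.568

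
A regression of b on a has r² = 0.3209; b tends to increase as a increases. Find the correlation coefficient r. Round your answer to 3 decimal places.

0.566

|r| = √0.3209 = 0.566
The association is positive, so r = 0.566.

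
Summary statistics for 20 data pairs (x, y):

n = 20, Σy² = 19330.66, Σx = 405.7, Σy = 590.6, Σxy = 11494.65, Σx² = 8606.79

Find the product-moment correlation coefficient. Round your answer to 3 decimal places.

r = (nΣxy − ΣxΣy) / √[(nΣx² − (Σx)²)(nΣy² − (Σy)²)]
Numerator: 20×11494.65 − 405.7×590.6 = -9713.42
Denominator: √[(172135.8 − 164592.49)(386613.2 − 348808.36)] = √[7543.31 × 37804.84] = 16887.0846
r = -9713.42 / 16887.0846 ≈ -0.575

-0.575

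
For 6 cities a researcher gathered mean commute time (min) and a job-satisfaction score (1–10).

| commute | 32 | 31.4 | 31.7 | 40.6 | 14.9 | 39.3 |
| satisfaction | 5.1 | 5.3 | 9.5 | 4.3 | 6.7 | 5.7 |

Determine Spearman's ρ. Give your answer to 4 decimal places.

Rank commute: 4, 2, 3, 6, 1, 5
Rank satisfaction: 2, 3, 6, 1, 5, 4
d = rank(commute) − rank(satisfaction): 2, -1, -3, 5, -4, 1; Σd² = 56
ρ = 1 − 6Σd² / [n(n²−1)] = 1 − 6×56 / (6×35) = 1 − 336/210 ≈ -0.6000

-0.6000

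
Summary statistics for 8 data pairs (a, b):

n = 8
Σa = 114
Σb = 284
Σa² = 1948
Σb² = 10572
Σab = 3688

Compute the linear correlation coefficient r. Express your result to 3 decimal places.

r = (nΣab − ΣaΣb) / √[(nΣa² − (Σa)²)(nΣb² − (Σb)²)]
Numerator: 8×3688 − 114×284 = -2872
Denominator: √[(15584 − 12996)(84576 − 80656)] = √[2588 × 3920] = 3185.1154
r = -2872 / 3185.1154 ≈ -0.902

-0.902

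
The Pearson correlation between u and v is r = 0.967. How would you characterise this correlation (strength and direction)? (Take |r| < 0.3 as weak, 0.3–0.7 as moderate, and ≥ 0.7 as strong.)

strong positive

r = 0.967 > 0 so the relationship is positive.
|r| = 0.967, which falls in the strong range.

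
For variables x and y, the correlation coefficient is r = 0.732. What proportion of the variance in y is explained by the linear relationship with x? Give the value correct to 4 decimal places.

0.5358

r² = (0.732)² = 0.5358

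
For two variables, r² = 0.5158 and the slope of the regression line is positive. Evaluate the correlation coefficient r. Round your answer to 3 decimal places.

0.718

|r| = √0.5158 = 0.718
The association is positive, so r = 0.718.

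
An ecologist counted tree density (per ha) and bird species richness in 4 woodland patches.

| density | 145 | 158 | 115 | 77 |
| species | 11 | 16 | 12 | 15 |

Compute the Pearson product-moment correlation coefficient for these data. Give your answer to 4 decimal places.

n = 4, Σx = 495, Σy = 54, Σx² = 65143, Σy² = 746, Σxy = 6658
nΣxy − ΣxΣy = 26632 − 26730 = -98
nΣx² − (Σx)² = 260572 − 245025 = 15547; nΣy² − (Σy)² = 2984 − 2916 = 68
r = -98 / √(15547 × 68) = -98 / 1028.2004 ≈ -0.0953

-0.0953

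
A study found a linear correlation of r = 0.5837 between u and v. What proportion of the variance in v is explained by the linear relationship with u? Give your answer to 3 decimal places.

0.341

r² = (0.5837)² = 0.341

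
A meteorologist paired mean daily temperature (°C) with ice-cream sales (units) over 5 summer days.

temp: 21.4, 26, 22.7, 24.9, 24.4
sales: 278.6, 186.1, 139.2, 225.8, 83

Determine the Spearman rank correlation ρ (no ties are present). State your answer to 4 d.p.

-0.2000

Rank temp: 1, 5, 2, 4, 3
Rank sales: 5, 3, 2, 4, 1
d = rank(temp) − rank(sales): -4, 2, 0, 0, 2; Σd² = 24
ρ = 1 − 6Σd² / [n(n²−1)] = 1 − 6×24 / (5×24) = 1 − 144/120 ≈ -0.2000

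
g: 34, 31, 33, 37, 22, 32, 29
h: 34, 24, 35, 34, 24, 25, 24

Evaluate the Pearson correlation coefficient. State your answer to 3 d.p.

n = 7, Σg = 218, Σh = 200, Σg² = 6924, Σh² = 5890, Σgh = 6337
nΣgh − ΣgΣh = 44359 − 43600 = 759
nΣg² − (Σg)² = 48468 − 47524 = 944; nΣh² − (Σh)² = 41230 − 40000 = 1230
r = 759 / √(944 × 1230) = 759 / 1077.5528 ≈ 0.704

0.704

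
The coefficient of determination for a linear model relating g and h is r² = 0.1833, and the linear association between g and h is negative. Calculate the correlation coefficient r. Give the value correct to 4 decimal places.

-0.4281

|r| = √0.1833 = 0.4281
The association is negative, so r = −0.4281.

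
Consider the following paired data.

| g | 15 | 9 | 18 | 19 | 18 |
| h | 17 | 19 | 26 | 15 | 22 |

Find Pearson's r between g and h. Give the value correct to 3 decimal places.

n = 5, Σg = 79, Σh = 99, Σg² = 1315, Σh² = 2035, Σgh = 1575
nΣgh − ΣgΣh = 7875 − 7821 = 54
nΣg² − (Σg)² = 6575 − 6241 = 334; nΣh² − (Σh)² = 10175 − 9801 = 374
r = 54 / √(334 × 374) = 54 / 353.4346 ≈ 0.153

0.153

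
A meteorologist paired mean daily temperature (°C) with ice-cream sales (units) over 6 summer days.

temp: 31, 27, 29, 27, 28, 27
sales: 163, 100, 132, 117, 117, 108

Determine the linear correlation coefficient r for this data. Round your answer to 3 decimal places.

0.965

n = 6, Σx = 169, Σy = 737, Σx² = 4773, Σy² = 93035, Σxy = 20932
nΣxy − ΣxΣy = 125592 − 124553 = 1039
nΣx² − (Σx)² = 28638 − 28561 = 77; nΣy² − (Σy)² = 558210 − 543169 = 15041
r = 1039 / √(77 × 15041) = 1039 / 1076.1770 ≈ 0.965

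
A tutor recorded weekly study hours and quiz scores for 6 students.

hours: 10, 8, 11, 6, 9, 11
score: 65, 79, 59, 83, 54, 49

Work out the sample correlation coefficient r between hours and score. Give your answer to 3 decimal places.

-0.844

n = 6, Σx = 55, Σy = 389, Σx² = 523, Σy² = 26153, Σxy = 3454
nΣxy − ΣxΣy = 20724 − 21395 = -671
nΣx² − (Σx)² = 3138 − 3025 = 113; nΣy² − (Σy)² = 156918 − 151321 = 5597
r = -671 / √(113 × 5597) = -671 / 795.2742 ≈ -0.844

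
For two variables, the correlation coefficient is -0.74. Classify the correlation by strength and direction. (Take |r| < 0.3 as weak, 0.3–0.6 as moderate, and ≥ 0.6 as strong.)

strong negative

r = -0.74 < 0 so the relationship is negative.
|r| = 0.74, which falls in the strong range.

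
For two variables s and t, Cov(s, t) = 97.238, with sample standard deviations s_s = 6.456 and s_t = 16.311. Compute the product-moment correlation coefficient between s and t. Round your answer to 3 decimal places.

0.923

r = Cov(s,t) / (s_s · s_t) = 97.238 / (6.456 × 16.311)
  = 97.238 / 105.3038 ≈ 0.923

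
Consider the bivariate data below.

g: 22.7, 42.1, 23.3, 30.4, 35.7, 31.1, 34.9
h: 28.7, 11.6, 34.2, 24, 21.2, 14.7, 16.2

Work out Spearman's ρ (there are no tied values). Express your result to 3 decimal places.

Rank g: 1, 7, 2, 3, 6, 4, 5
Rank h: 6, 1, 7, 5, 4, 2, 3
d = rank(g) − rank(h): -5, 6, -5, -2, 2, 2, 2; Σd² = 102
ρ = 1 − 6Σd² / [n(n²−1)] = 1 − 6×102 / (7×48) = 1 − 612/336 ≈ -0.821

-0.821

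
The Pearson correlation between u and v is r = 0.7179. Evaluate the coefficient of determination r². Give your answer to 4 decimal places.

0.5154

r² = (0.7179)² = 0.5154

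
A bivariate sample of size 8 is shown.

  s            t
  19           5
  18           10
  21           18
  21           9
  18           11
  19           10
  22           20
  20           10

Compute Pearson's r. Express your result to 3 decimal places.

0.648

n = 8, Σs = 158, Σt = 93, Σs² = 3136, Σt² = 1251, Σst = 1870
nΣst − ΣsΣt = 14960 − 14694 = 266
nΣs² − (Σs)² = 25088 − 24964 = 124; nΣt² − (Σt)² = 10008 − 8649 = 1359
r = 266 / √(124 × 1359) = 266 / 410.5070 ≈ 0.648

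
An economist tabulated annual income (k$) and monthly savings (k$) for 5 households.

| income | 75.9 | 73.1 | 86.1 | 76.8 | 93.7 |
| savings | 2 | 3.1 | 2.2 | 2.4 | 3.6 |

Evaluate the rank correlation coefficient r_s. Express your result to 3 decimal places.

Rank income: 2, 1, 4, 3, 5
Rank savings: 1, 4, 2, 3, 5
d = rank(income) − rank(savings): 1, -3, 2, 0, 0; Σd² = 14
ρ = 1 − 6Σd² / [n(n²−1)] = 1 − 6×14 / (5×24) = 1 − 84/120 ≈ 0.300

0.300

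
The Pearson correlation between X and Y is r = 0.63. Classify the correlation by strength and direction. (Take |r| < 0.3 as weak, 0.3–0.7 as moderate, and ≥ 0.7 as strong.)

moderate positive

r = 0.63 > 0 so the relationship is positive.
|r| = 0.63, which falls in the moderate range.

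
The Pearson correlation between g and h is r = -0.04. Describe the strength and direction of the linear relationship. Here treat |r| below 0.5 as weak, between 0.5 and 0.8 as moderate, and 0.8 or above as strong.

r = -0.04 < 0 so the relationship is negative.
|r| = 0.04, which falls in the weak range.

weak negative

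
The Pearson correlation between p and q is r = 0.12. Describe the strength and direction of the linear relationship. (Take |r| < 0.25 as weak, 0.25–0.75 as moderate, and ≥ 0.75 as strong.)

weak positive

r = 0.12 > 0 so the relationship is positive.
|r| = 0.12, which falls in the weak range.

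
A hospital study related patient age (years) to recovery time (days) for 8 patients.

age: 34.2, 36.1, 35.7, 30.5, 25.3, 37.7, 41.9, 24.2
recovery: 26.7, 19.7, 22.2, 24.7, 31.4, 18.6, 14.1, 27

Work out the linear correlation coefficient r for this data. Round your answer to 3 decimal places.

n = 8, Σx = 265.6, Σy = 184.4, Σx² = 9080.22, Σy² = 4463.64, Σxy = 5910.03
nΣxy − ΣxΣy = 47280.24 − 48976.64 = -1696.4
nΣx² − (Σx)² = 72641.76 − 70543.36 = 2098.4; nΣy² − (Σy)² = 35709.12 − 34003.36 = 1705.76
r = -1696.4 / √(2098.4 × 1705.76) = -1696.4 / 1891.9215 ≈ -0.897

-0.897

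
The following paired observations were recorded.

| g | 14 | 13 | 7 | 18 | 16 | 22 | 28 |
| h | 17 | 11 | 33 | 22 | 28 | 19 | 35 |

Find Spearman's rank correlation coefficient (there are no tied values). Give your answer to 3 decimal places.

Rank g: 3, 2, 1, 5, 4, 6, 7
Rank h: 2, 1, 6, 4, 5, 3, 7
d = rank(g) − rank(h): 1, 1, -5, 1, -1, 3, 0; Σd² = 38
ρ = 1 − 6Σd² / [n(n²−1)] = 1 − 6×38 / (7×48) = 1 − 228/336 ≈ 0.321

0.321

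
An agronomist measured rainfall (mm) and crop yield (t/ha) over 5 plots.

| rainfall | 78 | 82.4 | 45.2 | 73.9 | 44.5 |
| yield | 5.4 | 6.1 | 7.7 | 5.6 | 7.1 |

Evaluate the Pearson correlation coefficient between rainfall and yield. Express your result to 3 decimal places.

n = 5, Σx = 324, Σy = 31.9, Σx² = 22358.26, Σy² = 207.43, Σxy = 2001.67
nΣxy − ΣxΣy = 10008.35 − 10335.6 = -327.25
nΣx² − (Σx)² = 111791.3 − 104976 = 6815.3; nΣy² − (Σy)² = 1037.15 − 1017.61 = 19.54
r = -327.25 / √(6815.3 × 19.54) = -327.25 / 364.9260 ≈ -0.897

-0.897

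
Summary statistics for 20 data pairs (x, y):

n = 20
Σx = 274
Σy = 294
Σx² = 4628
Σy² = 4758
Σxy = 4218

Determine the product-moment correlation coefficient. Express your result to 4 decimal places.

r = (nΣxy − ΣxΣy) / √[(nΣx² − (Σx)²)(nΣy² − (Σy)²)]
Numerator: 20×4218 − 274×294 = 3804
Denominator: √[(92560 − 75076)(95160 − 86436)] = √[17484 × 8724] = 12350.3205
r = 3804 / 12350.3205 ≈ 0.3080

0.3080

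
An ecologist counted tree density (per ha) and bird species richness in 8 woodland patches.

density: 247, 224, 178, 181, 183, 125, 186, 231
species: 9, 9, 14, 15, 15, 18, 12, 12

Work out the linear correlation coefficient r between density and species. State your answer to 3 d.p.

-0.914

n = 8, Σx = 1555, Σy = 104, Σx² = 312701, Σy² = 1420, Σxy = 19445
nΣxy − ΣxΣy = 155560 − 161720 = -6160
nΣx² − (Σx)² = 2501608 − 2418025 = 83583; nΣy² − (Σy)² = 11360 − 10816 = 544
r = -6160 / √(83583 × 544) = -6160 / 6743.0818 ≈ -0.914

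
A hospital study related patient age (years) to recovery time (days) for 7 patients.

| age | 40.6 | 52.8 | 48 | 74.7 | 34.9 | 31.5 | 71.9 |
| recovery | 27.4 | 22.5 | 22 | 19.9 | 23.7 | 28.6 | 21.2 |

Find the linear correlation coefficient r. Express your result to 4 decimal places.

-0.8245

n = 7, Σx = 354.4, Σy = 165.3, Σx² = 19700.16, Σy² = 3966.11, Σxy = 8095.28
nΣxy − ΣxΣy = 56666.96 − 58582.32 = -1915.36
nΣx² − (Σx)² = 137901.12 − 125599.36 = 12301.76; nΣy² − (Σy)² = 27762.77 − 27324.09 = 438.68
r = -1915.36 / √(12301.76 × 438.68) = -1915.36 / 2323.0446 ≈ -0.8245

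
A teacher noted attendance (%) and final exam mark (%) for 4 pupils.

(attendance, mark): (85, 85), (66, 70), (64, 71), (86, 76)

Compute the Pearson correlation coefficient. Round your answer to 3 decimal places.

0.817

n = 4, Σx = 301, Σy = 302, Σx² = 23073, Σy² = 22942, Σxy = 22925
nΣxy − ΣxΣy = 91700 − 90902 = 798
nΣx² − (Σx)² = 92292 − 90601 = 1691; nΣy² − (Σy)² = 91768 − 91204 = 564
r = 798 / √(1691 × 564) = 798 / 976.5879 ≈ 0.817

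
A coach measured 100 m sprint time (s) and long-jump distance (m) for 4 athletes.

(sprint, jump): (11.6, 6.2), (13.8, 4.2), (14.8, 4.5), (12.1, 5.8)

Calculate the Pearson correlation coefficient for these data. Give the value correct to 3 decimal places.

-0.919

n = 4, Σx = 52.3, Σy = 20.7, Σx² = 690.45, Σy² = 109.97, Σxy = 266.66
nΣxy − ΣxΣy = 1066.64 − 1082.61 = -15.97
nΣx² − (Σx)² = 2761.8 − 2735.29 = 26.51; nΣy² − (Σy)² = 439.88 − 428.49 = 11.39
r = -15.97 / √(26.51 × 11.39) = -15.97 / 17.3767 ≈ -0.919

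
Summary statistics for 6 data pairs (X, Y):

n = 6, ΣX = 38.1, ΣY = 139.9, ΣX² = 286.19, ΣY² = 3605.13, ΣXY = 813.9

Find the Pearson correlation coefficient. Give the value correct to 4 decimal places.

-0.6043

r = (nΣXY − ΣXΣY) / √[(nΣX² − (ΣX)²)(nΣY² − (ΣY)²)]
Numerator: 6×813.9 − 38.1×139.9 = -446.79
Denominator: √[(1717.14 − 1451.61)(21630.78 − 19572.01)] = √[265.53 × 2058.77] = 739.3681
r = -446.79 / 739.3681 ≈ -0.6043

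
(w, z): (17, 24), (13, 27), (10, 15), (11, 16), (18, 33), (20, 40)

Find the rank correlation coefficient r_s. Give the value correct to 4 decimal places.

Rank w: 4, 3, 1, 2, 5, 6
Rank z: 3, 4, 1, 2, 5, 6
d = rank(w) − rank(z): 1, -1, 0, 0, 0, 0; Σd² = 2
ρ = 1 − 6Σd² / [n(n²−1)] = 1 − 6×2 / (6×35) = 1 − 12/210 ≈ 0.9429

0.9429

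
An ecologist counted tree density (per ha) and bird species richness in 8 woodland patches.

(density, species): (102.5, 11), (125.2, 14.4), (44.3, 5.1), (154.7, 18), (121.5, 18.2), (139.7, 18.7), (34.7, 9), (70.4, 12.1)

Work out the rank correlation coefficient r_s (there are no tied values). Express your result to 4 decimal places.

0.8333

Rank density: 4, 6, 2, 8, 5, 7, 1, 3
Rank species: 3, 5, 1, 6, 7, 8, 2, 4
d = rank(density) − rank(species): 1, 1, 1, 2, -2, -1, -1, -1; Σd² = 14
ρ = 1 − 6Σd² / [n(n²−1)] = 1 − 6×14 / (8×63) = 1 − 84/504 ≈ 0.8333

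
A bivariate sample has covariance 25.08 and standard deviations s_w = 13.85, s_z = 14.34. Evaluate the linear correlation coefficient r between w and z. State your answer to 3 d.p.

r = Cov(w,z) / (s_w · s_z) = 25.08 / (13.85 × 14.34)
  = 25.08 / 198.6090 ≈ 0.126

0.126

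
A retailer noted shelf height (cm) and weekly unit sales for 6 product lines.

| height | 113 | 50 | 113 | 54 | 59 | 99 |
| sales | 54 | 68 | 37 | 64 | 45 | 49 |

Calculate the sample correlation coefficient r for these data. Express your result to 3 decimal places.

-0.646

n = 6, Σx = 488, Σy = 317, Σx² = 44236, Σy² = 17431, Σxy = 24645
nΣxy − ΣxΣy = 147870 − 154696 = -6826
nΣx² − (Σx)² = 265416 − 238144 = 27272; nΣy² − (Σy)² = 104586 − 100489 = 4097
r = -6826 / √(27272 × 4097) = -6826 / 10570.4013 ≈ -0.646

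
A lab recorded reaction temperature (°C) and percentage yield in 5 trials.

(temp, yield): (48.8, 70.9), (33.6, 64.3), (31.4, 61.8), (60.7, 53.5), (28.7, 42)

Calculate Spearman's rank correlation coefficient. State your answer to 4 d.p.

0.4000

Rank temp: 4, 3, 2, 5, 1
Rank yield: 5, 4, 3, 2, 1
d = rank(temp) − rank(yield): -1, -1, -1, 3, 0; Σd² = 12
ρ = 1 − 6Σd² / [n(n²−1)] = 1 − 6×12 / (5×24) = 1 − 72/120 ≈ 0.4000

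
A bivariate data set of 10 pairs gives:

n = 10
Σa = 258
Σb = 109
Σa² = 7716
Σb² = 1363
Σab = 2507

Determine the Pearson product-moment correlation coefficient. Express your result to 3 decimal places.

r = (nΣab − ΣaΣb) / √[(nΣa² − (Σa)²)(nΣb² − (Σb)²)]
Numerator: 10×2507 − 258×109 = -3052
Denominator: √[(77160 − 66564)(13630 − 11881)] = √[10596 × 1749] = 4304.9279
r = -3052 / 4304.9279 ≈ -0.709

-0.709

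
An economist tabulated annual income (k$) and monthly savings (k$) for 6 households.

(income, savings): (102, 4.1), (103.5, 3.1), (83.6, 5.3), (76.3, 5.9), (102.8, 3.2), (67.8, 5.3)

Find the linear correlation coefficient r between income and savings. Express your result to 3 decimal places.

-0.893

n = 6, Σx = 536, Σy = 26.9, Σx² = 49091.58, Σy² = 127.65, Σxy = 2320.6
nΣxy − ΣxΣy = 13923.6 − 14418.4 = -494.8
nΣx² − (Σx)² = 294549.48 − 287296 = 7253.48; nΣy² − (Σy)² = 765.9 − 723.61 = 42.29
r = -494.8 / √(7253.48 × 42.29) = -494.8 / 553.8499 ≈ -0.893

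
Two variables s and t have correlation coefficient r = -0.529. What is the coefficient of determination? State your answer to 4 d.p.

0.2798

r² = (-0.529)² = 0.2798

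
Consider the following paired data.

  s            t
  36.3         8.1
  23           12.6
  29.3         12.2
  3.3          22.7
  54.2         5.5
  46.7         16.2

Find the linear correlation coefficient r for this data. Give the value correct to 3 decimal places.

n = 6, Σs = 192.8, Σt = 77.3, Σs² = 7834.6, Σt² = 1181.19, Σst = 2070.84
nΣst − ΣsΣt = 12425.04 − 14903.44 = -2478.4
nΣs² − (Σs)² = 47007.6 − 37171.84 = 9835.76; nΣt² − (Σt)² = 7087.14 − 5975.29 = 1111.85
r = -2478.4 / √(9835.76 × 1111.85) = -2478.4 / 3306.9457 ≈ -0.749

-0.749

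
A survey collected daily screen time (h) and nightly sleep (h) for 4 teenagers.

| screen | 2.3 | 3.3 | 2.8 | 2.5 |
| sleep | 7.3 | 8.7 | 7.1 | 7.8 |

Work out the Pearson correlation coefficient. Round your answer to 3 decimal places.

n = 4, Σx = 10.9, Σy = 30.9, Σx² = 30.27, Σy² = 240.23, Σxy = 84.88
nΣxy − ΣxΣy = 339.52 − 336.81 = 2.71
nΣx² − (Σx)² = 121.08 − 118.81 = 2.27; nΣy² − (Σy)² = 960.92 − 954.81 = 6.11
r = 2.71 / √(2.27 × 6.11) = 2.71 / 3.7242 ≈ 0.728

0.728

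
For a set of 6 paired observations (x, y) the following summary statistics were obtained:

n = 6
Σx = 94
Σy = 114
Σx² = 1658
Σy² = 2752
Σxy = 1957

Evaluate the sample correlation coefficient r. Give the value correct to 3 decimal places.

0.519

r = (nΣxy − ΣxΣy) / √[(nΣx² − (Σx)²)(nΣy² − (Σy)²)]
Numerator: 6×1957 − 94×114 = 1026
Denominator: √[(9948 − 8836)(16512 − 12996)] = √[1112 × 3516] = 1977.3194
r = 1026 / 1977.3194 ≈ 0.519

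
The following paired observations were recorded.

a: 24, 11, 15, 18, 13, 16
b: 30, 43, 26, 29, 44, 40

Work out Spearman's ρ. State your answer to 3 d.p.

-0.543

Rank a: 6, 1, 3, 5, 2, 4
Rank b: 3, 5, 1, 2, 6, 4
d = rank(a) − rank(b): 3, -4, 2, 3, -4, 0; Σd² = 54
ρ = 1 − 6Σd² / [n(n²−1)] = 1 − 6×54 / (6×35) = 1 − 324/210 ≈ -0.543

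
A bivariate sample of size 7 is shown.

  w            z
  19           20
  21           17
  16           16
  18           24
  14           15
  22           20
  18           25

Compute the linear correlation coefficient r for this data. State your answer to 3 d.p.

0.311

n = 7, Σw = 128, Σz = 137, Σw² = 2386, Σz² = 2771, Σwz = 2525
nΣwz − ΣwΣz = 17675 − 17536 = 139
nΣw² − (Σw)² = 16702 − 16384 = 318; nΣz² − (Σz)² = 19397 − 18769 = 628
r = 139 / √(318 × 628) = 139 / 446.8825 ≈ 0.311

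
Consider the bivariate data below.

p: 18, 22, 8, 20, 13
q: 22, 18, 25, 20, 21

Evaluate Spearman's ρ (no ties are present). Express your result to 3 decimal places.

-0.900

Rank p: 3, 5, 1, 4, 2
Rank q: 4, 1, 5, 2, 3
d = rank(p) − rank(q): -1, 4, -4, 2, -1; Σd² = 38
ρ = 1 − 6Σd² / [n(n²−1)] = 1 − 6×38 / (5×24) = 1 − 228/120 ≈ -0.900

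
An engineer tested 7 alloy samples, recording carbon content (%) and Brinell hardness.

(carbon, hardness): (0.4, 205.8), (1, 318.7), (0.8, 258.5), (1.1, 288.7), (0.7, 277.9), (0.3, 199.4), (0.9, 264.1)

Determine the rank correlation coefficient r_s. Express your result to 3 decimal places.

Rank carbon: 2, 6, 4, 7, 3, 1, 5
Rank hardness: 2, 7, 3, 6, 5, 1, 4
d = rank(carbon) − rank(hardness): 0, -1, 1, 1, -2, 0, 1; Σd² = 8
ρ = 1 − 6Σd² / [n(n²−1)] = 1 − 6×8 / (7×48) = 1 − 48/336 ≈ 0.857

0.857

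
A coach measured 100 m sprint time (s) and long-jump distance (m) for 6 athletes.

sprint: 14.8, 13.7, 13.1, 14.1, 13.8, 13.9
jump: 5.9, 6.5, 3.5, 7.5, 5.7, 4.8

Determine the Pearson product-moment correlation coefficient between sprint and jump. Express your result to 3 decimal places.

0.558

n = 6, Σx = 83.4, Σy = 33.9, Σx² = 1160.8, Σy² = 201.09, Σxy = 473.35
nΣxy − ΣxΣy = 2840.1 − 2827.26 = 12.84
nΣx² − (Σx)² = 6964.8 − 6955.56 = 9.24; nΣy² − (Σy)² = 1206.54 − 1149.21 = 57.33
r = 12.84 / √(9.24 × 57.33) = 12.84 / 23.0158 ≈ 0.558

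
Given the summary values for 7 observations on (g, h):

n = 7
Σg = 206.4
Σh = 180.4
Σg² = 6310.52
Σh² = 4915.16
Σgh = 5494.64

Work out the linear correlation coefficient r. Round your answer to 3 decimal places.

0.718

r = (nΣgh − ΣgΣh) / √[(nΣg² − (Σg)²)(nΣh² − (Σh)²)]
Numerator: 7×5494.64 − 206.4×180.4 = 1227.92
Denominator: √[(44173.64 − 42600.96)(34406.12 − 32544.16)] = √[1572.68 × 1861.96] = 1711.2181
r = 1227.92 / 1711.2181 ≈ 0.718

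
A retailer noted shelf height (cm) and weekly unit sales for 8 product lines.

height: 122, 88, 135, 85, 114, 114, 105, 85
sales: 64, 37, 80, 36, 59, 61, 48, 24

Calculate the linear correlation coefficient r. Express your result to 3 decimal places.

0.978

n = 8, Σx = 848, Σy = 409, Σx² = 92320, Σy² = 23243, Σxy = 45684
nΣxy − ΣxΣy = 365472 − 346832 = 18640
nΣx² − (Σx)² = 738560 − 719104 = 19456; nΣy² − (Σy)² = 185944 − 167281 = 18663
r = 18640 / √(19456 × 18663) = 18640 / 19055.3753 ≈ 0.978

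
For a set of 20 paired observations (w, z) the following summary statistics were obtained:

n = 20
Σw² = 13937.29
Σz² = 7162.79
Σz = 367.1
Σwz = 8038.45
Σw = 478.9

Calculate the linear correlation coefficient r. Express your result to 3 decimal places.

-0.734

r = (nΣwz − ΣwΣz) / √[(nΣw² − (Σw)²)(nΣz² − (Σz)²)]
Numerator: 20×8038.45 − 478.9×367.1 = -15035.19
Denominator: √[(278745.8 − 229345.21)(143255.8 − 134762.41)] = √[49400.59 × 8493.39] = 20483.6148
r = -15035.19 / 20483.6148 ≈ -0.734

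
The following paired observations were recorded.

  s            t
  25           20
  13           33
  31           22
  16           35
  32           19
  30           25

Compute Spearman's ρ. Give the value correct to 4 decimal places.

-0.7714

Rank s: 3, 1, 5, 2, 6, 4
Rank t: 2, 5, 3, 6, 1, 4
d = rank(s) − rank(t): 1, -4, 2, -4, 5, 0; Σd² = 62
ρ = 1 − 6Σd² / [n(n²−1)] = 1 − 6×62 / (6×35) = 1 − 372/210 ≈ -0.7714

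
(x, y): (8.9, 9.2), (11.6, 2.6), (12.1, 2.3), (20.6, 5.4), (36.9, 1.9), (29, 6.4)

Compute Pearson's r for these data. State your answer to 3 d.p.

n = 6, Σx = 119.1, Σy = 27.8, Σx² = 2987.15, Σy² = 170.42, Σxy = 506.82
nΣxy − ΣxΣy = 3040.92 − 3310.98 = -270.06
nΣx² − (Σx)² = 17922.9 − 14184.81 = 3738.09; nΣy² − (Σy)² = 1022.52 − 772.84 = 249.68
r = -270.06 / √(3738.09 × 249.68) = -270.06 / 966.0881 ≈ -0.280

-0.280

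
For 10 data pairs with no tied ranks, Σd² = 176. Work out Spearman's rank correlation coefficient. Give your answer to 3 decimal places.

-0.067

ρ = 1 − 6Σd² / [n(n²−1)] = 1 − 6×176 / (10×99)
  = 1 − 1056/990 = 1 − 1.0667 ≈ -0.067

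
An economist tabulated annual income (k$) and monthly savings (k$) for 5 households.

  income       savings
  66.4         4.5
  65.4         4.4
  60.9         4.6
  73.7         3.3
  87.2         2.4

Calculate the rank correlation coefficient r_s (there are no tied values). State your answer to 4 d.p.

-0.9000

Rank income: 3, 2, 1, 4, 5
Rank savings: 4, 3, 5, 2, 1
d = rank(income) − rank(savings): -1, -1, -4, 2, 4; Σd² = 38
ρ = 1 − 6Σd² / [n(n²−1)] = 1 − 6×38 / (5×24) = 1 − 228/120 ≈ -0.9000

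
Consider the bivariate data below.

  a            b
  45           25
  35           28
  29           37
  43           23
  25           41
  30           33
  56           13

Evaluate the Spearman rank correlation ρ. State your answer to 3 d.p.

Rank a: 6, 4, 2, 5, 1, 3, 7
Rank b: 3, 4, 6, 2, 7, 5, 1
d = rank(a) − rank(b): 3, 0, -4, 3, -6, -2, 6; Σd² = 110
ρ = 1 − 6Σd² / [n(n²−1)] = 1 − 6×110 / (7×48) = 1 − 660/336 ≈ -0.964

-0.964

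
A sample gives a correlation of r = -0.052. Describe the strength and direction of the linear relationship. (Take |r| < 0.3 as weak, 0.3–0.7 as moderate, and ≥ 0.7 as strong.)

r = -0.052 < 0 so the relationship is negative.
|r| = 0.052, which falls in the weak range.

weak negative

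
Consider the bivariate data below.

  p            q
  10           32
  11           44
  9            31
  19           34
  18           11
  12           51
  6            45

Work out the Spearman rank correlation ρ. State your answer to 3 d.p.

-0.143

Rank p: 3, 4, 2, 7, 6, 5, 1
Rank q: 3, 5, 2, 4, 1, 7, 6
d = rank(p) − rank(q): 0, -1, 0, 3, 5, -2, -5; Σd² = 64
ρ = 1 − 6Σd² / [n(n²−1)] = 1 − 6×64 / (7×48) = 1 − 384/336 ≈ -0.143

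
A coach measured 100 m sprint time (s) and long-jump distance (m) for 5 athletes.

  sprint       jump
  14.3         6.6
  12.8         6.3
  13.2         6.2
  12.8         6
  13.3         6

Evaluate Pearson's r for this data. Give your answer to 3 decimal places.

n = 5, Σx = 66.4, Σy = 31.1, Σx² = 883.3, Σy² = 193.69, Σxy = 413.46
nΣxy − ΣxΣy = 2067.3 − 2065.04 = 2.26
nΣx² − (Σx)² = 4416.5 − 4408.96 = 7.54; nΣy² − (Σy)² = 968.45 − 967.21 = 1.24
r = 2.26 / √(7.54 × 1.24) = 2.26 / 3.0577 ≈ 0.739

0.739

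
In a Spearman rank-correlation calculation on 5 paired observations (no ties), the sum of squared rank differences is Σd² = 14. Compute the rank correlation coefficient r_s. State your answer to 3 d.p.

ρ = 1 − 6Σd² / [n(n²−1)] = 1 − 6×14 / (5×24)
  = 1 − 84/120 = 1 − 0.7000 ≈ 0.300

0.300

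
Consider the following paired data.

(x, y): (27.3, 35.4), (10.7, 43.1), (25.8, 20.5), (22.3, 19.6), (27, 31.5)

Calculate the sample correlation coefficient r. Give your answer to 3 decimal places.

-0.543

n = 5, Σx = 113.1, Σy = 150.1, Σx² = 2751.71, Σy² = 4907.43, Σxy = 3244.07
nΣxy − ΣxΣy = 16220.35 − 16976.31 = -755.96
nΣx² − (Σx)² = 13758.55 − 12791.61 = 966.94; nΣy² − (Σy)² = 24537.15 − 22530.01 = 2007.14
r = -755.96 / √(966.94 × 2007.14) = -755.96 / 1393.1202 ≈ -0.543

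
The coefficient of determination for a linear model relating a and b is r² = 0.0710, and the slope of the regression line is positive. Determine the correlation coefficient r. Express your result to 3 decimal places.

0.266

|r| = √0.0710 = 0.266
The association is positive, so r = 0.266.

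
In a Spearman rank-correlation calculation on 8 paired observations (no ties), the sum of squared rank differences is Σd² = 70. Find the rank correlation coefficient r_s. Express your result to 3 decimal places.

ρ = 1 − 6Σd² / [n(n²−1)] = 1 − 6×70 / (8×63)
  = 1 − 420/504 = 1 − 0.8333 ≈ 0.167

0.167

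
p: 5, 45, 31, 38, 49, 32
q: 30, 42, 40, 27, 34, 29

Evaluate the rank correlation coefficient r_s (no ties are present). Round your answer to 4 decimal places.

Rank p: 1, 5, 2, 4, 6, 3
Rank q: 3, 6, 5, 1, 4, 2
d = rank(p) − rank(q): -2, -1, -3, 3, 2, 1; Σd² = 28
ρ = 1 − 6Σd² / [n(n²−1)] = 1 − 6×28 / (6×35) = 1 − 168/210 ≈ 0.2000

0.2000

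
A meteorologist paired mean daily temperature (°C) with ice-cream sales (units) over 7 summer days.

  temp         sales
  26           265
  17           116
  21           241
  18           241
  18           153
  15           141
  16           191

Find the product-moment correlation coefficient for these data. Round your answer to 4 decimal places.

0.7420

n = 7, Σx = 131, Σy = 1348, Σx² = 2535, Σy² = 279614, Σxy = 26186
nΣxy − ΣxΣy = 183302 − 176588 = 6714
nΣx² − (Σx)² = 17745 − 17161 = 584; nΣy² − (Σy)² = 1957298 − 1817104 = 140194
r = 6714 / √(584 × 140194) = 6714 / 9048.3864 ≈ 0.7420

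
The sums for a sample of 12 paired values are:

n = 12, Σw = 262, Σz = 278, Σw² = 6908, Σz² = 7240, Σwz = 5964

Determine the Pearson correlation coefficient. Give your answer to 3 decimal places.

r = (nΣwz − ΣwΣz) / √[(nΣw² − (Σw)²)(nΣz² − (Σz)²)]
Numerator: 12×5964 − 262×278 = -1268
Denominator: √[(82896 − 68644)(86880 − 77284)] = √[14252 × 9596] = 11694.5368
r = -1268 / 11694.5368 ≈ -0.108

-0.108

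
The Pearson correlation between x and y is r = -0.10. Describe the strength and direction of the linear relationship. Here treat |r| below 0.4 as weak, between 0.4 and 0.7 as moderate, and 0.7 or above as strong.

weak negative

r = -0.10 < 0 so the relationship is negative.
|r| = 0.10, which falls in the weak range.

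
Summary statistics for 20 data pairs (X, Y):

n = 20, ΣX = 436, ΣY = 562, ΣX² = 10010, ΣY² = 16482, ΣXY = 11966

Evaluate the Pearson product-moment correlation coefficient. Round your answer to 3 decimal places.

r = (nΣXY − ΣXΣY) / √[(nΣX² − (ΣX)²)(nΣY² − (ΣY)²)]
Numerator: 20×11966 − 436×562 = -5712
Denominator: √[(200200 − 190096)(329640 − 315844)] = √[10104 × 13796] = 11806.5568
r = -5712 / 11806.5568 ≈ -0.484

-0.484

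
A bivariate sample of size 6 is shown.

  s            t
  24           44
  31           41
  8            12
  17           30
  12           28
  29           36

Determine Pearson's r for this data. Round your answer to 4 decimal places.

n = 6, Σs = 121, Σt = 191, Σs² = 2875, Σt² = 6741, Σst = 4313
nΣst − ΣsΣt = 25878 − 23111 = 2767
nΣs² − (Σs)² = 17250 − 14641 = 2609; nΣt² − (Σt)² = 40446 − 36481 = 3965
r = 2767 / √(2609 × 3965) = 2767 / 3216.3154 ≈ 0.8603

0.8603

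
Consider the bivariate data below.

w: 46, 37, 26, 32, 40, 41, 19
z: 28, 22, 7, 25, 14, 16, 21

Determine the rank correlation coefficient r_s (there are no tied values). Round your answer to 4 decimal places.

Rank w: 7, 4, 2, 3, 5, 6, 1
Rank z: 7, 5, 1, 6, 2, 3, 4
d = rank(w) − rank(z): 0, -1, 1, -3, 3, 3, -3; Σd² = 38
ρ = 1 − 6Σd² / [n(n²−1)] = 1 − 6×38 / (7×48) = 1 − 228/336 ≈ 0.3214

0.3214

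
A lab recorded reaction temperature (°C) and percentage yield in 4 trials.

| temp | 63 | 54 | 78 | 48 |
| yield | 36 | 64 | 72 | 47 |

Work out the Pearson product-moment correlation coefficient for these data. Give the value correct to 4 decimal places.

n = 4, Σx = 243, Σy = 219, Σx² = 15273, Σy² = 12785, Σxy = 13596
nΣxy − ΣxΣy = 54384 − 53217 = 1167
nΣx² − (Σx)² = 61092 − 59049 = 2043; nΣy² − (Σy)² = 51140 − 47961 = 3179
r = 1167 / √(2043 × 3179) = 1167 / 2548.4695 ≈ 0.4579

0.4579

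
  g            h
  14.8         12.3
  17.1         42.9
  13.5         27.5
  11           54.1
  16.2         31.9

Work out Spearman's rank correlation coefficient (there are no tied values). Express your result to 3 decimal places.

-0.100

Rank g: 3, 5, 2, 1, 4
Rank h: 1, 4, 2, 5, 3
d = rank(g) − rank(h): 2, 1, 0, -4, 1; Σd² = 22
ρ = 1 − 6Σd² / [n(n²−1)] = 1 − 6×22 / (5×24) = 1 − 132/120 ≈ -0.100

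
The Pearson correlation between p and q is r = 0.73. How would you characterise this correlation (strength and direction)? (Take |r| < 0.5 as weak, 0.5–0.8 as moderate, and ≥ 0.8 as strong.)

r = 0.73 > 0 so the relationship is positive.
|r| = 0.73, which falls in the moderate range.

moderate positive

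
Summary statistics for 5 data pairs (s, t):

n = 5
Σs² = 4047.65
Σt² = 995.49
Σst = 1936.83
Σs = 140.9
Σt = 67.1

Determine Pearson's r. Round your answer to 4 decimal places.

0.5369

r = (nΣst − ΣsΣt) / √[(nΣs² − (Σs)²)(nΣt² − (Σt)²)]
Numerator: 5×1936.83 − 140.9×67.1 = 229.76
Denominator: √[(20238.25 − 19852.81)(4977.45 − 4502.41)] = √[385.44 × 475.04] = 427.9012
r = 229.76 / 427.9012 ≈ 0.5369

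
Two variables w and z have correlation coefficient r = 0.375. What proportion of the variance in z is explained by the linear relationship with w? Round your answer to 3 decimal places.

r² = (0.375)² = 0.141

0.141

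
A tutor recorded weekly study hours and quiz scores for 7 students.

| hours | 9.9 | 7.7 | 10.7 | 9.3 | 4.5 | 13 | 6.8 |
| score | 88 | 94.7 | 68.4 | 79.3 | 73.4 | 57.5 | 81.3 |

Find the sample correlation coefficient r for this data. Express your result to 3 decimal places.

n = 7, Σx = 61.9, Σy = 542.6, Σx² = 593.77, Σy² = 42982.64, Σxy = 4700.4
nΣxy − ΣxΣy = 32902.8 − 33586.94 = -684.14
nΣx² − (Σx)² = 4156.39 − 3831.61 = 324.78; nΣy² − (Σy)² = 300878.48 − 294414.76 = 6463.72
r = -684.14 / √(324.78 × 6463.72) = -684.14 / 1448.8916 ≈ -0.472

-0.472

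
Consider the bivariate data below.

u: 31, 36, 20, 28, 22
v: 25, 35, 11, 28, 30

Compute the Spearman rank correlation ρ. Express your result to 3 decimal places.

Rank u: 4, 5, 1, 3, 2
Rank v: 2, 5, 1, 3, 4
d = rank(u) − rank(v): 2, 0, 0, 0, -2; Σd² = 8
ρ = 1 − 6Σd² / [n(n²−1)] = 1 − 6×8 / (5×24) = 1 − 48/120 ≈ 0.600

0.600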